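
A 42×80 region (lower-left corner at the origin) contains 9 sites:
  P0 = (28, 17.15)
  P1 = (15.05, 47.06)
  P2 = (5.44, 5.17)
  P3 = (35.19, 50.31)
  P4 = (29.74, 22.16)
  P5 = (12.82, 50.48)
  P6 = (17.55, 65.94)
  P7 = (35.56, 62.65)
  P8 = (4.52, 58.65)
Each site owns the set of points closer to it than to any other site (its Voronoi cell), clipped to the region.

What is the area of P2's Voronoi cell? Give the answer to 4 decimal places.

1. box [0,42]×[0,80]: [(0, 0) (42, 0) (42, 80) (0, 80)]
2. ⊥bis P2·P0 via (16.72,11.16): [(0, 42.6461) (0, 0) (22.6463, 0)]  |A|=482.8874
3. ⊥bis P2·P1 via (10.245,26.115): [(8.575, 26.4981) (0, 28.4653) (0, 0) (22.6463, 0)]  |A|=422.0872
4. ⊥bis P2·P3 via (20.315,27.74): [(8.575, 26.4981) (0, 28.4653) (0, 0) (22.6463, 0)]  |A|=422.0872
5. ⊥bis P2·P4 via (17.59,13.665): [(8.575, 26.4981) (0, 28.4653) (0, 0) (22.6463, 0)]  |A|=422.0872
6. ⊥bis P2·P5 via (9.13,27.825): [(8.575, 26.4981) (0, 28.4653) (0, 0) (22.6463, 0)]  |A|=422.0872
7. ⊥bis P2·P6 via (11.495,35.555): [(8.575, 26.4981) (0, 28.4653) (0, 0) (22.6463, 0)]  |A|=422.0872
8. ⊥bis P2·P7 via (20.5,33.91): [(8.575, 26.4981) (0, 28.4653) (0, 0) (22.6463, 0)]  |A|=422.0872
9. ⊥bis P2·P8 via (4.98,31.91): [(8.575, 26.4981) (0, 28.4653) (0, 0) (22.6463, 0)]  |A|=422.0872
10. canonical 4-gon: [(8.575, 26.4981) (0, 28.4653) (0, 0) (22.6463, 0)]
11. shoelace: 422.0872

Area of P2's cell: 422.0872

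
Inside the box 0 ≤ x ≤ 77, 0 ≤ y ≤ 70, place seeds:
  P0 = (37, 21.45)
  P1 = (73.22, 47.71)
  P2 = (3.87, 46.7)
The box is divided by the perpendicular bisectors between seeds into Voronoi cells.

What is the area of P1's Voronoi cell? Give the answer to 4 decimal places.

Area of P1's cell: 1506.3032

1. box [0,77]×[0,70]: [(0, 0) (77, 0) (77, 70) (0, 70)]
2. ⊥bis P1·P0 via (55.11,34.58): [(77, 4.3875) (77, 70) (29.43, 70)]  |A|=1560.5936
3. ⊥bis P1·P2 via (38.545,47.205): [(38.3931, 57.6374) (77, 4.3875) (77, 70) (38.213, 70)]  |A|=1506.3032
4. canonical 4-gon: [(38.3931, 57.6374) (77, 4.3875) (77, 70) (38.213, 70)]
5. shoelace: 1506.3032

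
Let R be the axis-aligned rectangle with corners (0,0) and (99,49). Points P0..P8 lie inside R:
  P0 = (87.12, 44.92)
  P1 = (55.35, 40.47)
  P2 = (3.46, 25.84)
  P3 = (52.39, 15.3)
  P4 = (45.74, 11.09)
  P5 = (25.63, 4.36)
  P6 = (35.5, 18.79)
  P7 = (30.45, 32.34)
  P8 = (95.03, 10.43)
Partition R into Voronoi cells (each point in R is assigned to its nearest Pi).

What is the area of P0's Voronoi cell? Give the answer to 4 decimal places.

Area of P0's cell: 605.7938

1. box [0,99]×[0,49]: [(0, 0) (99, 0) (99, 49) (0, 49)]
2. ⊥bis P0·P1 via (71.235,42.695): [(77.2153, 0) (99, 0) (99, 49) (70.3519, 49)]  |A|=1235.6056
3. ⊥bis P0·P2 via (45.29,35.38): [(77.2153, 0) (99, 0) (99, 49) (70.3519, 49)]  |A|=1235.6056
4. ⊥bis P0·P3 via (69.755,30.11): [(73.635, 25.5606) (95.4348, 0) (99, 0) (99, 49) (70.3519, 49)]  |A|=1002.7545
5. ⊥bis P0·P4 via (66.43,28.005): [(73.635, 25.5606) (95.4348, 0) (99, 0) (99, 49) (70.3519, 49)]  |A|=1002.7545
6. ⊥bis P0·P5 via (56.375,24.64): [(73.635, 25.5606) (95.4348, 0) (99, 0) (99, 49) (70.3519, 49)]  |A|=1002.7545
7. ⊥bis P0·P6 via (61.31,31.855): [(73.635, 25.5606) (95.4348, 0) (99, 0) (99, 49) (70.3519, 49)]  |A|=1002.7545
8. ⊥bis P0·P7 via (58.785,38.63): [(73.635, 25.5606) (95.4348, 0) (99, 0) (99, 49) (70.3519, 49)]  |A|=1002.7545
9. ⊥bis P0·P8 via (91.075,27.675): [(73.635, 25.5606) (74.9799, 23.9837) (99, 29.4925) (99, 49) (70.3519, 49)]  |A|=605.7938
10. canonical 5-gon: [(73.635, 25.5606) (74.9799, 23.9837) (99, 29.4925) (99, 49) (70.3519, 49)]
11. shoelace: 605.7938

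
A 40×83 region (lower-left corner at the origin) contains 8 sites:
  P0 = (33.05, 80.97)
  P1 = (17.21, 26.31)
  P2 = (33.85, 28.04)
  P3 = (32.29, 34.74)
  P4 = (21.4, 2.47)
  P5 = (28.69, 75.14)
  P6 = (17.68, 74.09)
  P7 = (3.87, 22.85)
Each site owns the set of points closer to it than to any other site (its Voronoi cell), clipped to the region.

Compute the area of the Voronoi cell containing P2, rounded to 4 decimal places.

1. box [0,40]×[0,83]: [(0, 0) (40, 0) (40, 83) (0, 83)]
2. ⊥bis P2·P0 via (33.45,54.505): [(0, 53.9994) (0, 0) (40, 0) (40, 54.604)]  |A|=2172.0685
3. ⊥bis P2·P1 via (25.53,27.175): [(22.7055, 54.3426) (28.3553, 0) (40, 0) (40, 54.604)]  |A|=788.5769
4. ⊥bis P2·P3 via (33.07,31.39): [(25.2803, 29.5763) (28.3553, 0) (40, 0) (40, 33.0036)]  |A|=415.1041
5. ⊥bis P2·P4 via (27.625,15.255): [(25.2803, 29.5763) (26.7237, 15.6939) (40, 9.2296) (40, 33.0036)]  |A|=262.461
6. ⊥bis P2·P5 via (31.27,51.59): [(25.2803, 29.5763) (26.7237, 15.6939) (40, 9.2296) (40, 33.0036)]  |A|=262.461
7. ⊥bis P2·P6 via (25.765,51.065): [(25.2803, 29.5763) (26.7237, 15.6939) (40, 9.2296) (40, 33.0036)]  |A|=262.461
8. ⊥bis P2·P7 via (18.86,25.445): [(25.2803, 29.5763) (26.7237, 15.6939) (40, 9.2296) (40, 33.0036)]  |A|=262.461
9. canonical 4-gon: [(25.2803, 29.5763) (26.7237, 15.6939) (40, 9.2296) (40, 33.0036)]
10. shoelace: 262.461

Area of P2's cell: 262.4610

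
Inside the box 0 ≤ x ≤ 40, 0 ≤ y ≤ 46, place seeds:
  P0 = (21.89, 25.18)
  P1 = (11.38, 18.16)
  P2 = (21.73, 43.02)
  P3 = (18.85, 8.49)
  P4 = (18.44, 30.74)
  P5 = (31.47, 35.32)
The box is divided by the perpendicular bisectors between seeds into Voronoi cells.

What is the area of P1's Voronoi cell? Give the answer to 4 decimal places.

1. box [0,40]×[0,46]: [(0, 0) (40, 0) (40, 46) (0, 46)]
2. ⊥bis P1·P0 via (16.635,21.67): [(0, 0) (31.1092, 0) (0.3841, 46) (0, 46)]  |A|=724.3457
3. ⊥bis P1·P2 via (16.555,30.59): [(0, 37.4824) (0, 0) (31.1092, 0) (8.4128, 33.9798)]  |A|=686.2084
4. ⊥bis P1·P3 via (15.115,13.325): [(0, 37.4824) (0, 1.6488) (19.7944, 16.9398) (8.4128, 33.9798)]  |A|=406.3981
5. ⊥bis P1·P4 via (14.91,24.45): [(0, 32.8176) (0, 1.6488) (19.7944, 16.9398) (14.6991, 24.5684)]  |A|=343.5346
6. ⊥bis P1·P5 via (21.425,26.74): [(0, 32.8176) (0, 1.6488) (19.7944, 16.9398) (14.6991, 24.5684)]  |A|=343.5346
7. canonical 4-gon: [(0, 32.8176) (0, 1.6488) (19.7944, 16.9398) (14.6991, 24.5684)]
8. shoelace: 343.5346

Area of P1's cell: 343.5346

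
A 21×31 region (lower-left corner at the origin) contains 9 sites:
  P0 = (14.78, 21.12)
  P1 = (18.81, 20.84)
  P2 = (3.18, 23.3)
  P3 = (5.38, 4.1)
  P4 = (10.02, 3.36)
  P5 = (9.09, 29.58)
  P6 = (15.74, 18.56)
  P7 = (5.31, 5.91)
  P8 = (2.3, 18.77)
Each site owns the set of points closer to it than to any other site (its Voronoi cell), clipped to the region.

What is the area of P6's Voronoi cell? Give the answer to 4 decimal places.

Area of P6's cell: 98.2850

1. box [0,21]×[0,31]: [(0, 0) (21, 0) (21, 31) (0, 31)]
2. ⊥bis P6·P0 via (15.26,19.84): [(0, 14.1175) (0, 0) (21, 0) (21, 21.9925)]  |A|=379.155
3. ⊥bis P6·P1 via (17.275,19.7): [(16.7547, 20.4005) (0, 14.1175) (0, 0) (21, 0) (21, 14.6843)]  |A|=363.6424
4. ⊥bis P6·P2 via (9.46,20.93): [(16.7547, 20.4005) (8.0247, 17.1268) (1.5613, 0) (21, 0) (21, 14.6843)]  |A|=293.6284
5. ⊥bis P6·P3 via (10.56,11.33): [(16.7547, 20.4005) (8.0247, 17.1268) (6.8423, 13.9936) (21, 3.8502) (21, 14.6843)]  |A|=130.3647
6. ⊥bis P6·P4 via (12.88,10.96): [(16.7547, 20.4005) (8.0247, 17.1268) (6.8423, 13.9936) (9.0811, 12.3896) (21, 7.9043) (21, 14.6843)]  |A|=106.2041
7. ⊥bis P6·P5 via (12.415,24.07): [(16.7547, 20.4005) (8.0247, 17.1268) (6.8423, 13.9936) (9.0811, 12.3896) (21, 7.9043) (21, 14.6843)]  |A|=106.2041
8. ⊥bis P6·P7 via (10.525,12.235): [(16.7547, 20.4005) (8.0247, 17.1268) (7.2101, 14.9682) (11.3924, 11.5198) (21, 7.9043) (21, 14.6843)]  |A|=102.6519
9. ⊥bis P6·P8 via (9.02,18.665): [(16.7547, 20.4005) (9.0017, 17.4931) (8.94, 13.5419) (11.3924, 11.5198) (21, 7.9043) (21, 14.6843)]  |A|=98.285
10. canonical 6-gon: [(16.7547, 20.4005) (9.0017, 17.4931) (8.94, 13.5419) (11.3924, 11.5198) (21, 7.9043) (21, 14.6843)]
11. shoelace: 98.285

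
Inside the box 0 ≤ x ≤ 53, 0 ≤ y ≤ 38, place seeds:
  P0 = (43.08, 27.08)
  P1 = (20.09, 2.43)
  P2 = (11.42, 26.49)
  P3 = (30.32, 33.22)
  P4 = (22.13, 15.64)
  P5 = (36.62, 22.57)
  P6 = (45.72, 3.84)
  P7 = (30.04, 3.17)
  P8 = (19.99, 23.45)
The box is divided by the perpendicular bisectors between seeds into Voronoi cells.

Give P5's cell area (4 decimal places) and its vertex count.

Area of P5's cell: 192.8561 (6 vertices)

1. box [0,53]×[0,38]: [(0, 0) (53, 0) (53, 38) (0, 38)]
2. ⊥bis P5·P0 via (39.85,24.825): [(0, 0) (53, 0) (53, 5.9893) (30.652, 38) (0, 38)]  |A|=1656.312
3. ⊥bis P5·P1 via (28.355,12.5): [(0, 35.7725) (43.5849, 0) (53, 0) (53, 5.9893) (30.652, 38) (0, 38)]  |A|=876.7419
4. ⊥bis P5·P2 via (24.02,24.53): [(22.8513, 17.0172) (43.5849, 0) (53, 0) (53, 5.9893) (30.652, 38) (26.1153, 38)]  |A|=577.3043
5. ⊥bis P5·P3 via (33.47,27.895): [(23.6388, 22.0794) (22.8513, 17.0172) (43.5849, 0) (53, 0) (53, 5.9893) (36.4684, 29.6687)]  |A|=465.676
6. ⊥bis P5·P4 via (29.375,19.105): [(27.0012, 24.0684) (35.2343, 6.8538) (43.5849, 0) (53, 0) (53, 5.9893) (36.4684, 29.6687)]  |A|=393.2028
7. ⊥bis P5·P6 via (41.17,13.205): [(27.0012, 24.0684) (33.8887, 9.6673) (46.242, 15.6692) (36.4684, 29.6687)]  |A|=203.255
8. ⊥bis P5·P7 via (33.33,12.87): [(27.0012, 24.0684) (32.1686, 13.2639) (37.5409, 11.4418) (46.242, 15.6692) (36.4684, 29.6687)]  |A|=195.1612
9. ⊥bis P5·P8 via (28.305,23.01): [(28.4049, 24.8988) (28.2255, 21.5084) (32.1686, 13.2639) (37.5409, 11.4418) (46.242, 15.6692) (36.4684, 29.6687)]  |A|=192.8561
10. canonical 6-gon: [(28.4049, 24.8988) (28.2255, 21.5084) (32.1686, 13.2639) (37.5409, 11.4418) (46.242, 15.6692) (36.4684, 29.6687)]
11. shoelace: 192.8561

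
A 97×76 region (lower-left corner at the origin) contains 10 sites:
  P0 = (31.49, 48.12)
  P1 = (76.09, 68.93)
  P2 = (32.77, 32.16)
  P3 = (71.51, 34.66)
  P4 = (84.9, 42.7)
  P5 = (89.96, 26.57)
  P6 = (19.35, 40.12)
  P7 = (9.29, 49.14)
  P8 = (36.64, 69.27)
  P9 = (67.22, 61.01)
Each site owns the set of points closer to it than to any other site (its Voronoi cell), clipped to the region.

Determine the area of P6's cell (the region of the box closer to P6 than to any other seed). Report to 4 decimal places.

1. box [0,97]×[0,76]: [(0, 0) (97, 0) (97, 76) (0, 76)]
2. ⊥bis P6·P0 via (25.42,44.12): [(0, 0) (54.4941, 0) (4.4118, 76) (0, 76)]  |A|=2238.4241
3. ⊥bis P6·P1 via (47.72,54.525): [(0, 0) (54.4941, 0) (4.4118, 76) (0, 76)]  |A|=2238.4241
4. ⊥bis P6·P2 via (26.06,36.14): [(0, 0) (4.6238, 0) (28.2479, 39.8287) (4.4118, 76) (0, 76)]  |A|=1245.2891
5. ⊥bis P6·P3 via (45.43,37.39): [(0, 0) (4.6238, 0) (28.2479, 39.8287) (4.4118, 76) (0, 76)]  |A|=1245.2891
6. ⊥bis P6·P4 via (52.125,41.41): [(0, 0) (4.6238, 0) (28.2479, 39.8287) (4.4118, 76) (0, 76)]  |A|=1245.2891
7. ⊥bis P6·P5 via (54.655,33.345): [(0, 0) (4.6238, 0) (28.2479, 39.8287) (4.4118, 76) (0, 76)]  |A|=1245.2891
8. ⊥bis P6·P7 via (14.32,44.63): [(0, 28.6589) (0, 0) (4.6238, 0) (28.2479, 39.8287) (20.5241, 51.5495)]  |A|=705.5366
9. ⊥bis P6·P8 via (27.995,54.695): [(0, 28.6589) (0, 0) (4.6238, 0) (28.2479, 39.8287) (20.5241, 51.5495)]  |A|=705.5366
10. ⊥bis P6·P9 via (43.285,50.565): [(0, 28.6589) (0, 0) (4.6238, 0) (28.2479, 39.8287) (20.5241, 51.5495)]  |A|=705.5366
11. canonical 5-gon: [(0, 28.6589) (0, 0) (4.6238, 0) (28.2479, 39.8287) (20.5241, 51.5495)]
12. shoelace: 705.5366

Area of P6's cell: 705.5366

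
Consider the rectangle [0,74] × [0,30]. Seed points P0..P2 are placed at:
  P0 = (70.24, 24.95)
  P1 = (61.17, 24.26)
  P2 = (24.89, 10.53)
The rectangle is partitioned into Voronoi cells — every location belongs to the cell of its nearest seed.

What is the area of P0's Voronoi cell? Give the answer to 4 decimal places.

1. box [0,74]×[0,30]: [(0, 0) (74, 0) (74, 30) (0, 30)]
2. ⊥bis P0·P1 via (65.705,24.605): [(67.5768, 0) (74, 0) (74, 30) (65.2946, 30)]  |A|=226.929
3. ⊥bis P0·P2 via (47.565,17.74): [(67.5768, 0) (74, 0) (74, 30) (65.2946, 30)]  |A|=226.929
4. canonical 4-gon: [(67.5768, 0) (74, 0) (74, 30) (65.2946, 30)]
5. shoelace: 226.929

Area of P0's cell: 226.9290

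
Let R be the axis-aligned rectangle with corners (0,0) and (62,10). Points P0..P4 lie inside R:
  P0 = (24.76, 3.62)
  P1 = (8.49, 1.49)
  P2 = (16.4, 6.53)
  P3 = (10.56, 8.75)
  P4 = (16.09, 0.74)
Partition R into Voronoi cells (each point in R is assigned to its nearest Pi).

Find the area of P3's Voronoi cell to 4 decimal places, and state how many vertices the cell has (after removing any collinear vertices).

Area of P3's cell: 53.8553 (4 vertices)

1. box [0,62]×[0,10]: [(0, 0) (62, 0) (62, 10) (0, 10)]
2. ⊥bis P3·P0 via (17.66,6.185): [(0, 0) (15.4256, 0) (19.0382, 10) (0, 10)]  |A|=172.319
3. ⊥bis P3·P1 via (9.525,5.12): [(0, 7.8358) (16.5515, 3.1166) (19.0382, 10) (0, 10)]  |A|=83.4344
4. ⊥bis P3·P2 via (13.48,7.64): [(0, 7.8358) (12.229, 4.349) (14.3771, 10) (0, 10)]  |A|=53.8553
5. ⊥bis P3·P4 via (13.325,4.745): [(0, 7.8358) (12.229, 4.349) (14.3771, 10) (0, 10)]  |A|=53.8553
6. canonical 4-gon: [(0, 7.8358) (12.229, 4.349) (14.3771, 10) (0, 10)]
7. shoelace: 53.8553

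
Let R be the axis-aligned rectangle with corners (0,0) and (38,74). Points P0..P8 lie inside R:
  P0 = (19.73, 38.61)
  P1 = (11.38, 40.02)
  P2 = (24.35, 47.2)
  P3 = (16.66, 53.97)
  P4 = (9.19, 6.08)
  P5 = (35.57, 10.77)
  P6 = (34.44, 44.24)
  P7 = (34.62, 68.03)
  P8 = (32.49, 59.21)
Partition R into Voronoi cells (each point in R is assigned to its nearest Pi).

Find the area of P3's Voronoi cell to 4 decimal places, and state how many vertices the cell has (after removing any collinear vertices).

Area of P3's cell: 535.9767 (6 vertices)

1. box [0,38]×[0,74]: [(0, 0) (38, 0) (38, 74) (0, 74)]
2. ⊥bis P3·P0 via (18.195,46.29): [(0, 42.6534) (38, 50.2484) (38, 74) (0, 74)]  |A|=1046.866
3. ⊥bis P3·P1 via (14.02,46.995): [(0, 52.3015) (16.6817, 45.9875) (38, 50.2484) (38, 74) (0, 74)]  |A|=966.3922
4. ⊥bis P3·P2 via (20.505,50.585): [(0, 52.3015) (16.5136, 46.0512) (38, 70.4575) (38, 74) (0, 74)]  |A|=748.2458
5. ⊥bis P3·P4 via (12.925,30.025): [(0, 52.3015) (16.5136, 46.0512) (38, 70.4575) (38, 74) (0, 74)]  |A|=748.2458
6. ⊥bis P3·P5 via (26.115,32.37): [(0, 52.3015) (16.5136, 46.0512) (38, 70.4575) (38, 74) (0, 74)]  |A|=748.2458
7. ⊥bis P3·P6 via (25.55,49.105): [(0, 52.3015) (16.5136, 46.0512) (35.9783, 68.161) (38, 71.8554) (38, 74) (0, 74)]  |A|=746.8327
8. ⊥bis P3·P7 via (25.64,61): [(0, 52.3015) (16.5136, 46.0512) (27.5387, 58.5746) (15.4629, 74) (0, 74)]  |A|=555.8943
9. ⊥bis P3·P8 via (24.575,56.59): [(0, 52.3015) (16.5136, 46.0512) (24.9074, 55.5857) (21.2655, 66.5879) (15.4629, 74) (0, 74)]  |A|=535.9767
10. canonical 6-gon: [(0, 52.3015) (16.5136, 46.0512) (24.9074, 55.5857) (21.2655, 66.5879) (15.4629, 74) (0, 74)]
11. shoelace: 535.9767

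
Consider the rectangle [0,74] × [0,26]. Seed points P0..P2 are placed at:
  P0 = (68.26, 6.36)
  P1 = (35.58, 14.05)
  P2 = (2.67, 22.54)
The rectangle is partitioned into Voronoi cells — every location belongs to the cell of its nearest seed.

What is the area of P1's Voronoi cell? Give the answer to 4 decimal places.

1. box [0,74]×[0,26]: [(0, 0) (74, 0) (74, 26) (0, 26)]
2. ⊥bis P1·P0 via (51.92,10.205): [(0, 0) (49.5186, 0) (55.6368, 26) (0, 26)]  |A|=1367.0201
3. ⊥bis P1·P2 via (19.125,18.295): [(14.4053, 0) (49.5186, 0) (55.6368, 26) (21.1127, 26)]  |A|=905.2857
4. canonical 4-gon: [(14.4053, 0) (49.5186, 0) (55.6368, 26) (21.1127, 26)]
5. shoelace: 905.2857

Area of P1's cell: 905.2857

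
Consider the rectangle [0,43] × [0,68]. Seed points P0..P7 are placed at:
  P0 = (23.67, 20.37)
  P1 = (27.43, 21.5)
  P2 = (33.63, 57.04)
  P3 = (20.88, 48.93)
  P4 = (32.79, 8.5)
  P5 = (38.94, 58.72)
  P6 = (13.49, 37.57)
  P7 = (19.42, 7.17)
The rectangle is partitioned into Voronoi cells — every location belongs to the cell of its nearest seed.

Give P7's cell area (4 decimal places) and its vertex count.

1. box [0,43]×[0,68]: [(0, 0) (43, 0) (43, 68) (0, 68)]
2. ⊥bis P7·P0 via (21.545,13.77): [(0, 20.7068) (0, 0) (43, 0) (43, 6.8621)]  |A|=592.733
3. ⊥bis P7·P1 via (23.425,14.335): [(28.363, 11.5748) (0, 20.7068) (0, 0) (43, 0) (43, 3.3932)]  |A|=567.3458
4. ⊥bis P7·P2 via (26.525,32.105): [(28.363, 11.5748) (0, 20.7068) (0, 0) (43, 0) (43, 3.3932)]  |A|=567.3458
5. ⊥bis P7·P3 via (20.15,28.05): [(28.363, 11.5748) (0, 20.7068) (0, 0) (43, 0) (43, 3.3932)]  |A|=567.3458
6. ⊥bis P7·P4 via (26.105,7.835): [(25.646, 12.4496) (0, 20.7068) (0, 0) (26.8844, 0)]  |A|=432.8735
7. ⊥bis P7·P5 via (29.18,32.945): [(25.646, 12.4496) (0, 20.7068) (0, 0) (26.8844, 0)]  |A|=432.8735
8. ⊥bis P7·P6 via (16.455,22.37): [(25.646, 12.4496) (2.9914, 19.7437) (0, 19.1602) (0, 0) (26.8844, 0)]  |A|=430.5602
9. canonical 5-gon: [(25.646, 12.4496) (2.9914, 19.7437) (0, 19.1602) (0, 0) (26.8844, 0)]
10. shoelace: 430.5602

Area of P7's cell: 430.5602 (5 vertices)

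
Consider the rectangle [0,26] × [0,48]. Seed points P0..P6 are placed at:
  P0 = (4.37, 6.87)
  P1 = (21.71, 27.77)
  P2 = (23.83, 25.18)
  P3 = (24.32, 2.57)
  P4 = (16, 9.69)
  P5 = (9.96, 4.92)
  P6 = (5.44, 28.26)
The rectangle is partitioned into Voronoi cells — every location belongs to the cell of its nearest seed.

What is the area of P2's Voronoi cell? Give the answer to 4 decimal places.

Area of P2's cell: 82.2685

1. box [0,26]×[0,48]: [(0, 0) (26, 0) (26, 48) (0, 48)]
2. ⊥bis P2·P0 via (14.1,16.025): [(0, 31.0106) (26, 3.3776) (26, 48) (0, 48)]  |A|=800.9537
3. ⊥bis P2·P1 via (22.77,26.475): [(12.3176, 17.9194) (26, 3.3776) (26, 29.1189)]  |A|=176.1013
4. ⊥bis P2·P3 via (24.075,13.875): [(12.3176, 17.9194) (16.2819, 13.7061) (26, 13.9167) (26, 29.1189)]  |A|=124.8909
5. ⊥bis P2·P4 via (19.915,17.435): [(14.8523, 19.9941) (26, 14.3591) (26, 29.1189)]  |A|=82.2685
6. ⊥bis P2·P5 via (16.895,15.05): [(14.8523, 19.9941) (26, 14.3591) (26, 29.1189)]  |A|=82.2685
7. ⊥bis P2·P6 via (14.635,26.72): [(14.8523, 19.9941) (26, 14.3591) (26, 29.1189)]  |A|=82.2685
8. canonical 3-gon: [(14.8523, 19.9941) (26, 14.3591) (26, 29.1189)]
9. shoelace: 82.2685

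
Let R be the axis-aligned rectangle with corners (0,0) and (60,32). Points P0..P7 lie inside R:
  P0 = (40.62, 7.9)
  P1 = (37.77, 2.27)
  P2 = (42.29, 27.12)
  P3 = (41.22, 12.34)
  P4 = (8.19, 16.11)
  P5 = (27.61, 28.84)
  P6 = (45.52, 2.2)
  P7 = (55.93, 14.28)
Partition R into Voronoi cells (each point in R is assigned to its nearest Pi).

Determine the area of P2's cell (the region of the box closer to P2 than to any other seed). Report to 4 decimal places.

Area of P2's cell: 235.6798

1. box [0,60]×[0,32]: [(0, 0) (60, 0) (60, 32) (0, 32)]
2. ⊥bis P2·P0 via (41.455,17.51): [(0, 21.112) (60, 15.8986) (60, 32) (0, 32)]  |A|=809.6814
3. ⊥bis P2·P1 via (40.03,14.695): [(0, 21.9761) (9.096, 20.3216) (60, 15.8986) (60, 32) (0, 32)]  |A|=805.7513
4. ⊥bis P2·P3 via (41.755,19.73): [(0, 22.7529) (60, 18.4092) (60, 32) (0, 32)]  |A|=685.1397
5. ⊥bis P2·P4 via (25.24,21.615): [(25.4679, 20.9091) (60, 18.4092) (60, 32) (21.887, 32)]  |A|=446.0141
6. ⊥bis P2·P5 via (34.95,27.98): [(34.0487, 20.2879) (60, 18.4092) (60, 32) (35.421, 32)]  |A|=320.2857
7. ⊥bis P2·P6 via (43.905,14.66): [(34.0487, 20.2879) (60, 18.4092) (60, 32) (35.421, 32)]  |A|=320.2857
8. ⊥bis P2·P7 via (49.11,20.7): [(34.0487, 20.2879) (47.7859, 19.2934) (59.7472, 32) (35.421, 32)]  |A|=235.6798
9. canonical 4-gon: [(34.0487, 20.2879) (47.7859, 19.2934) (59.7472, 32) (35.421, 32)]
10. shoelace: 235.6798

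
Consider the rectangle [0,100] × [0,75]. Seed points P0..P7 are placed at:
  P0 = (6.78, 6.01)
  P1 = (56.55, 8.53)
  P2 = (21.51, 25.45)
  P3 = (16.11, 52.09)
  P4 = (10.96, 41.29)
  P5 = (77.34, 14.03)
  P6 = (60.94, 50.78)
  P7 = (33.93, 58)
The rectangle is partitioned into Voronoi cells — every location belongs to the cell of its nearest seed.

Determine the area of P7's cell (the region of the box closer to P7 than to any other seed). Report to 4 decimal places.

Area of P7's cell: 863.3242

1. box [0,100]×[0,75]: [(0, 0) (100, 0) (100, 75) (0, 75)]
2. ⊥bis P7·P0 via (20.355,32.005): [(0, 42.6347) (81.6419, 0) (100, 0) (100, 75) (0, 75)]  |A|=5759.6104
3. ⊥bis P7·P1 via (45.24,33.265): [(0, 42.6347) (30.6858, 26.6101) (100, 58.3038) (100, 75) (0, 75)]  |A|=3494.7119
4. ⊥bis P7·P2 via (27.72,41.725): [(0, 52.302) (47.356, 34.2325) (100, 58.3038) (100, 75) (0, 75)]  |A|=3015.2917
5. ⊥bis P7·P3 via (25.02,55.045): [(29.6864, 40.9747) (47.356, 34.2325) (100, 58.3038) (100, 75) (18.4019, 75)]  |A|=2365.3153
6. ⊥bis P7·P4 via (22.445,49.645): [(29.6864, 40.9747) (47.356, 34.2325) (100, 58.3038) (100, 75) (18.4019, 75)]  |A|=2365.3153
7. ⊥bis P7·P5 via (55.635,36.015): [(29.6864, 40.9747) (47.356, 34.2325) (59.4143, 39.7461) (95.1229, 75) (18.4019, 75)]  |A|=1940.5343
8. ⊥bis P7·P6 via (47.435,54.39): [(29.6864, 40.9747) (42.5381, 36.0709) (52.9442, 75) (18.4019, 75)]  |A|=863.3242
9. canonical 4-gon: [(29.6864, 40.9747) (42.5381, 36.0709) (52.9442, 75) (18.4019, 75)]
10. shoelace: 863.3242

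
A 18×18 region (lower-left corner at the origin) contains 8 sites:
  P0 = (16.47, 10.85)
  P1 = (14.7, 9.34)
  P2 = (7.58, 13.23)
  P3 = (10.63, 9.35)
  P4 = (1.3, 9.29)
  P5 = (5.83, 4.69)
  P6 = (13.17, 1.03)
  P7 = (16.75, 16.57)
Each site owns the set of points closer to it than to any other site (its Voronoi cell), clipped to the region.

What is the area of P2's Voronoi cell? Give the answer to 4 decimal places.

1. box [0,18]×[0,18]: [(0, 0) (18, 0) (18, 18) (0, 18)]
2. ⊥bis P2·P0 via (12.025,12.04): [(0, 0) (8.8017, 0) (13.6206, 18) (0, 18)]  |A|=201.8006
3. ⊥bis P2·P1 via (11.14,11.285): [(0, 0) (4.9745, 0) (12.479, 13.7358) (13.6206, 18) (0, 18)]  |A|=175.5155
4. ⊥bis P2·P3 via (9.105,11.29): [(0, 4.1327) (12.549, 13.9973) (13.6206, 18) (0, 18)]  |A|=114.27
5. ⊥bis P2·P4 via (4.44,11.26): [(5.9682, 8.8242) (12.549, 13.9973) (13.6206, 18) (0.2114, 18)]  |A|=71.9189
6. ⊥bis P2·P5 via (6.705,8.96): [(5.7617, 9.1533) (6.2576, 9.0517) (12.549, 13.9973) (13.6206, 18) (0.2114, 18)]  |A|=71.8478
7. ⊥bis P2·P6 via (10.375,7.13): [(5.7617, 9.1533) (6.2576, 9.0517) (12.549, 13.9973) (13.6206, 18) (0.2114, 18)]  |A|=71.8478
8. ⊥bis P2·P7 via (12.165,14.9): [(5.7617, 9.1533) (6.2576, 9.0517) (12.5061, 13.9635) (11.0359, 18) (0.2114, 18)]  |A|=66.5634
9. canonical 5-gon: [(5.7617, 9.1533) (6.2576, 9.0517) (12.5061, 13.9635) (11.0359, 18) (0.2114, 18)]
10. shoelace: 66.5634

Area of P2's cell: 66.5634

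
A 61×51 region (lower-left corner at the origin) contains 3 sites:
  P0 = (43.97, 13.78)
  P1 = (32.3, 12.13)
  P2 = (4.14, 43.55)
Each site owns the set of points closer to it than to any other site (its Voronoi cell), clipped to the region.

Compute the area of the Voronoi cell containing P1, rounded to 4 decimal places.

1. box [0,61]×[0,51]: [(0, 0) (61, 0) (61, 51) (0, 51)]
2. ⊥bis P1·P0 via (38.135,12.955): [(0, 0) (39.9667, 0) (32.7559, 51) (0, 51)]  |A|=1854.4256
3. ⊥bis P1·P2 via (18.22,27.84): [(0, 11.5104) (0, 0) (39.9667, 0) (34.0274, 42.0073)]  |A|=1035.28
4. canonical 4-gon: [(0, 11.5104) (0, 0) (39.9667, 0) (34.0274, 42.0073)]
5. shoelace: 1035.28

Area of P1's cell: 1035.2800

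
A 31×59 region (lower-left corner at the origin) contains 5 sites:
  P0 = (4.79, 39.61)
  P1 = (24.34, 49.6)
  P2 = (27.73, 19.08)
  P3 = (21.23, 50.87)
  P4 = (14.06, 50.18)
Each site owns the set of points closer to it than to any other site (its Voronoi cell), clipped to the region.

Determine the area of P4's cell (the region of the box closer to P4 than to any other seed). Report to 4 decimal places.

1. box [0,31]×[0,59]: [(0, 0) (31, 0) (31, 59) (0, 59)]
2. ⊥bis P4·P0 via (9.425,44.895): [(0, 53.1608) (31, 25.9735) (31, 59) (0, 59)]  |A|=602.418
3. ⊥bis P4·P1 via (19.2,49.89): [(0, 53.1608) (18.4706, 36.9619) (19.714, 59) (0, 59)]  |A|=271.1558
4. ⊥bis P4·P2 via (20.895,34.63): [(0, 53.1608) (18.4706, 36.9619) (19.714, 59) (0, 59)]  |A|=271.1558
5. ⊥bis P4·P3 via (17.645,50.525): [(0, 53.1608) (18.4706, 36.9619) (18.6479, 40.1039) (16.8294, 59) (0, 59)]  |A|=243.9022
6. canonical 5-gon: [(0, 53.1608) (18.4706, 36.9619) (18.6479, 40.1039) (16.8294, 59) (0, 59)]
7. shoelace: 243.9022

Area of P4's cell: 243.9022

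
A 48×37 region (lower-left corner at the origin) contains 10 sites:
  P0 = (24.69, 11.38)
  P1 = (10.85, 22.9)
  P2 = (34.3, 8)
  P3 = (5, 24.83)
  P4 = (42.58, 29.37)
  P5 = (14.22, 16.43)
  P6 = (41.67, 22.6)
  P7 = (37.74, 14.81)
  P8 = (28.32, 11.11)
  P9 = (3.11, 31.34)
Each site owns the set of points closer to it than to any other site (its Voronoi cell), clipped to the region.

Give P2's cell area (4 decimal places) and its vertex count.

Area of P2's cell: 179.7607 (4 vertices)

1. box [0,48]×[0,37]: [(0, 0) (48, 0) (48, 37) (0, 37)]
2. ⊥bis P2·P0 via (29.495,9.69): [(26.0869, 0) (48, 0) (48, 37) (39.1004, 37)]  |A|=570.0358
3. ⊥bis P2·P1 via (22.575,15.45): [(26.0869, 0) (48, 0) (48, 37) (39.1004, 37)]  |A|=570.0358
4. ⊥bis P2·P3 via (19.65,16.415): [(26.0869, 0) (48, 0) (48, 37) (39.1004, 37)]  |A|=570.0358
5. ⊥bis P2·P4 via (38.44,18.685): [(33.3521, 20.6564) (26.0869, 0) (48, 0) (48, 14.9809)]  |A|=336.0425
6. ⊥bis P2·P5 via (24.26,12.215): [(33.3521, 20.6564) (26.0869, 0) (48, 0) (48, 14.9809)]  |A|=336.0425
7. ⊥bis P2·P6 via (37.985,15.3): [(32.4507, 18.0937) (26.0869, 0) (48, 0) (48, 10.2445)]  |A|=277.8918
8. ⊥bis P2·P7 via (36.02,11.405): [(30.9916, 13.9451) (26.0869, 0) (48, 0) (48, 5.3534)]  |A|=198.3167
9. ⊥bis P2·P8 via (31.31,9.555): [(33.0519, 12.9043) (26.3408, 0) (48, 0) (48, 5.3534)]  |A|=179.7607
10. ⊥bis P2·P9 via (18.705,19.67): [(33.0519, 12.9043) (26.3408, 0) (48, 0) (48, 5.3534)]  |A|=179.7607
11. canonical 4-gon: [(33.0519, 12.9043) (26.3408, 0) (48, 0) (48, 5.3534)]
12. shoelace: 179.7607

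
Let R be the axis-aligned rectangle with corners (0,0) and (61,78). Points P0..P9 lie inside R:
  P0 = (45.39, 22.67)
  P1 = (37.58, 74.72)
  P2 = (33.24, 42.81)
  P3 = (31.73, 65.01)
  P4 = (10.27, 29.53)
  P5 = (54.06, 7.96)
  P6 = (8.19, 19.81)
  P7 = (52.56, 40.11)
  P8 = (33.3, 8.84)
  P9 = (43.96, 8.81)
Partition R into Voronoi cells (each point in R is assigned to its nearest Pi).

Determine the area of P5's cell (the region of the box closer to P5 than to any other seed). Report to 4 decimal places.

1. box [0,61]×[0,78]: [(0, 0) (61, 0) (61, 78) (0, 78)]
2. ⊥bis P5·P0 via (49.725,15.315): [(23.7407, 0) (61, 0) (61, 21.9604)]  |A|=409.1148
3. ⊥bis P5·P1 via (45.82,41.34): [(23.7407, 0) (61, 0) (61, 21.9604)]  |A|=409.1148
4. ⊥bis P5·P2 via (43.65,25.385): [(23.7407, 0) (61, 0) (61, 21.9604)]  |A|=409.1148
5. ⊥bis P5·P3 via (42.895,36.485): [(23.7407, 0) (61, 0) (61, 21.9604)]  |A|=409.1148
6. ⊥bis P5·P4 via (32.165,18.745): [(23.7407, 0) (61, 0) (61, 21.9604)]  |A|=409.1148
7. ⊥bis P5·P6 via (31.125,13.885): [(28.22, 2.6401) (27.538, 0) (61, 0) (61, 21.9604)]  |A|=404.1023
8. ⊥bis P5·P7 via (53.31,24.035): [(28.22, 2.6401) (27.538, 0) (61, 0) (61, 21.9604)]  |A|=404.1023
9. ⊥bis P5·P8 via (43.68,8.4): [(43.8257, 11.838) (43.3239, 0) (61, 0) (61, 21.9604)]  |A|=293.2018
10. ⊥bis P5·P9 via (49.01,8.385): [(49.5863, 15.2333) (48.3043, 0) (61, 0) (61, 21.9604)]  |A|=222.0227
11. canonical 4-gon: [(49.5863, 15.2333) (48.3043, 0) (61, 0) (61, 21.9604)]
12. shoelace: 222.0227

Area of P5's cell: 222.0227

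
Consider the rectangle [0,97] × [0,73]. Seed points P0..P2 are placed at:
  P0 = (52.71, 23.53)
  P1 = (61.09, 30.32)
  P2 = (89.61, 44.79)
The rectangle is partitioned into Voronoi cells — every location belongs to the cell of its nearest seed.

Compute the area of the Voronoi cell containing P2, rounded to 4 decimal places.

1. box [0,97]×[0,73]: [(0, 0) (97, 0) (97, 73) (0, 73)]
2. ⊥bis P2·P0 via (71.16,34.16): [(90.8413, 0) (97, 0) (97, 73) (48.7823, 73)]  |A|=1984.7382
3. ⊥bis P2·P1 via (75.35,37.555): [(94.404, 0) (97, 0) (97, 73) (57.3665, 73)]  |A|=1541.3754
4. canonical 4-gon: [(94.404, 0) (97, 0) (97, 73) (57.3665, 73)]
5. shoelace: 1541.3754

Area of P2's cell: 1541.3754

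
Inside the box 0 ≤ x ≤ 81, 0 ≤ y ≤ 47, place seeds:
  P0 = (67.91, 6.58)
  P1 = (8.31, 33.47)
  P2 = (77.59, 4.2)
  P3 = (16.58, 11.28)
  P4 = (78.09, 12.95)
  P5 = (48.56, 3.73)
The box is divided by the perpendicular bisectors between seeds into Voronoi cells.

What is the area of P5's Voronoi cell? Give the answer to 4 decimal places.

1. box [0,81]×[0,47]: [(0, 0) (81, 0) (81, 47) (0, 47)]
2. ⊥bis P5·P0 via (58.235,5.155): [(0, 0) (58.9943, 0) (52.0718, 47) (0, 47)]  |A|=2610.0521
3. ⊥bis P5·P1 via (28.435,18.6): [(14.6918, 0) (58.9943, 0) (52.0718, 47) (49.4192, 47)]  |A|=1103.4426
4. ⊥bis P5·P2 via (63.075,3.965): [(14.6918, 0) (58.9943, 0) (52.0718, 47) (49.4192, 47)]  |A|=1103.4426
5. ⊥bis P5·P3 via (32.57,7.505): [(38.3608, 32.0336) (30.7982, 0) (58.9943, 0) (52.0718, 47) (49.4192, 47)]  |A|=845.4699
6. ⊥bis P5·P4 via (63.325,8.34): [(38.3608, 32.0336) (30.7982, 0) (58.9943, 0) (52.8017, 42.0442) (51.2544, 47) (49.4192, 47)]  |A|=843.4445
7. canonical 6-gon: [(38.3608, 32.0336) (30.7982, 0) (58.9943, 0) (52.8017, 42.0442) (51.2544, 47) (49.4192, 47)]
8. shoelace: 843.4445

Area of P5's cell: 843.4445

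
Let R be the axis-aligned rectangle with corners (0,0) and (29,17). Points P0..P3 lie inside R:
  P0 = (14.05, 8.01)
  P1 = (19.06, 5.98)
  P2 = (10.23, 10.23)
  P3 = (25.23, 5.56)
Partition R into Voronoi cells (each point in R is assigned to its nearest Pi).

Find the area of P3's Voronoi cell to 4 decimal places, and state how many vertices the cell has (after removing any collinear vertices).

1. box [0,29]×[0,17]: [(0, 0) (29, 0) (29, 17) (0, 17)]
2. ⊥bis P3·P0 via (19.64,6.785): [(18.1531, 0) (29, 0) (29, 17) (21.8785, 17)]  |A|=152.7309
3. ⊥bis P3·P1 via (22.145,5.77): [(21.7522, 0) (29, 0) (29, 17) (22.9094, 17)]  |A|=113.3758
4. ⊥bis P3·P2 via (17.73,7.895): [(21.7522, 0) (29, 0) (29, 17) (22.9094, 17)]  |A|=113.3758
5. canonical 4-gon: [(21.7522, 0) (29, 0) (29, 17) (22.9094, 17)]
6. shoelace: 113.3758

Area of P3's cell: 113.3758 (4 vertices)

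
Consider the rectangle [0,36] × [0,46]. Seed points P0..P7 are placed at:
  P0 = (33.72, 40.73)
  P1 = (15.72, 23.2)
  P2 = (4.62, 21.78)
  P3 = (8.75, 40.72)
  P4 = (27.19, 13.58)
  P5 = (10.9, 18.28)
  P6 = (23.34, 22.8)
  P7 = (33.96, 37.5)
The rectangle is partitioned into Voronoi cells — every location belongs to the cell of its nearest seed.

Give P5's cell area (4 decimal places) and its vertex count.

Area of P5's cell: 291.0914 (5 vertices)

1. box [0,36]×[0,46]: [(0, 0) (36, 0) (36, 46) (0, 46)]
2. ⊥bis P5·P0 via (22.31,29.505): [(0, 0) (36, 0) (36, 15.5894) (6.0824, 46) (0, 46)]  |A|=1201.0943
3. ⊥bis P5·P1 via (13.31,20.74): [(0, 33.7795) (0, 0) (34.4803, 0)]  |A|=582.363
4. ⊥bis P5·P2 via (7.76,20.03): [(9.976, 24.0062) (0, 6.1063) (0, 0) (34.4803, 0)]  |A|=444.3289
5. ⊥bis P5·P3 via (9.825,29.5): [(9.976, 24.0062) (0, 6.1063) (0, 0) (34.4803, 0)]  |A|=444.3289
6. ⊥bis P5·P4 via (19.045,15.93): [(18.8632, 15.2997) (9.976, 24.0062) (0, 6.1063) (0, 0) (14.4489, 0)]  |A|=291.0914
7. ⊥bis P5·P6 via (17.12,20.54): [(18.8632, 15.2997) (9.976, 24.0062) (0, 6.1063) (0, 0) (14.4489, 0)]  |A|=291.0914
8. ⊥bis P5·P7 via (22.43,27.89): [(18.8632, 15.2997) (9.976, 24.0062) (0, 6.1063) (0, 0) (14.4489, 0)]  |A|=291.0914
9. canonical 5-gon: [(18.8632, 15.2997) (9.976, 24.0062) (0, 6.1063) (0, 0) (14.4489, 0)]
10. shoelace: 291.0914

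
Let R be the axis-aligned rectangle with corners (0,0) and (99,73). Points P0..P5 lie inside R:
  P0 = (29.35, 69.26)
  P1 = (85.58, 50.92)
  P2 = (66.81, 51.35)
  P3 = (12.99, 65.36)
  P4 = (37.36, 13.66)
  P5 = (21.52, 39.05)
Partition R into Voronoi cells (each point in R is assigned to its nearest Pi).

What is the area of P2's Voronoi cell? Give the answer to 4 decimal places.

Area of P2's cell: 1381.9184

1. box [0,99]×[0,73]: [(0, 0) (99, 0) (99, 73) (0, 73)]
2. ⊥bis P2·P0 via (48.08,60.305): [(19.2476, 0) (99, 0) (99, 73) (54.1496, 73)]  |A|=4548.0028
3. ⊥bis P2·P1 via (76.195,51.135): [(19.2476, 0) (75.0236, 0) (76.6959, 73) (54.1496, 73)]  |A|=2858.763
4. ⊥bis P2·P3 via (39.9,58.355): [(31.2376, 25.0779) (24.7095, 0) (75.0236, 0) (76.6959, 73) (54.1496, 73)]  |A|=2790.2764
5. ⊥bis P2·P4 via (52.085,32.505): [(39.4928, 42.3442) (75.3517, 14.325) (76.6959, 73) (54.1496, 73)]  |A|=1416.4305
6. ⊥bis P2·P5 via (44.165,45.2): [(42.9671, 49.6109) (46.4081, 36.9408) (75.3517, 14.325) (76.6959, 73) (54.1496, 73)]  |A|=1381.9184
7. canonical 5-gon: [(42.9671, 49.6109) (46.4081, 36.9408) (75.3517, 14.325) (76.6959, 73) (54.1496, 73)]
8. shoelace: 1381.9184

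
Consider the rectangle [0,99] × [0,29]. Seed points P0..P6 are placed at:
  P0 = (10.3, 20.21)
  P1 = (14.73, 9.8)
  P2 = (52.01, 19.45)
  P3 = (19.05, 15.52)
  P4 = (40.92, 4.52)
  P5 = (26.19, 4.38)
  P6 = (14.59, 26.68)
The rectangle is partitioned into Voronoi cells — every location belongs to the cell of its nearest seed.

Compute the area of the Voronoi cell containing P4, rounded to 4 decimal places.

Area of P4's cell: 310.3331

1. box [0,99]×[0,29]: [(0, 0) (99, 0) (99, 29) (0, 29)]
2. ⊥bis P4·P0 via (25.61,12.365): [(19.274, 0) (99, 0) (99, 29) (34.1339, 29)]  |A|=2096.5841
3. ⊥bis P4·P1 via (27.825,7.16): [(30.9918, 22.8678) (26.3815, 0) (99, 0) (99, 29) (34.1339, 29)]  |A|=2015.3179
4. ⊥bis P4·P2 via (46.465,11.985): [(31.2184, 23.3102) (30.9918, 22.8678) (26.3815, 0) (62.5999, 0)]  |A|=423.7001
5. ⊥bis P4·P3 via (29.985,10.02): [(35.1869, 20.3624) (27.3423, 4.7659) (26.3815, 0) (62.5999, 0)]  |A|=379.9464
6. ⊥bis P4·P5 via (33.555,4.45): [(35.1869, 20.3624) (33.4368, 16.8829) (33.5973, 0) (62.5999, 0)]  |A|=310.3331
7. ⊥bis P4·P6 via (27.755,15.6): [(35.1869, 20.3624) (33.4368, 16.8829) (33.5973, 0) (62.5999, 0)]  |A|=310.3331
8. canonical 4-gon: [(35.1869, 20.3624) (33.4368, 16.8829) (33.5973, 0) (62.5999, 0)]
9. shoelace: 310.3331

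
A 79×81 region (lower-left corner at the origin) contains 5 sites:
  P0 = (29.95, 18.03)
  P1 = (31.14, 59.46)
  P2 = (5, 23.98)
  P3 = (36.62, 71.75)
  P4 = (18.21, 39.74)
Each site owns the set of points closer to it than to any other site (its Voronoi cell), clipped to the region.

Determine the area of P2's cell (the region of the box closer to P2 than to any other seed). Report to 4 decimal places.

Area of P2's cell: 549.6461

1. box [0,79]×[0,81]: [(0, 0) (79, 0) (79, 81) (0, 81)]
2. ⊥bis P2·P0 via (17.475,21.005): [(0, 0) (12.4658, 0) (31.7824, 81) (0, 81)]  |A|=1792.0528
3. ⊥bis P2·P1 via (18.07,41.72): [(0, 55.0331) (0, 0) (12.4658, 0) (21.7657, 38.9972)]  |A|=841.9831
4. ⊥bis P2·P3 via (20.81,47.865): [(0, 55.0331) (0, 0) (12.4658, 0) (21.7657, 38.9972)]  |A|=841.9831
5. ⊥bis P2·P4 via (11.605,31.86): [(0, 41.5873) (0, 0) (12.4658, 0) (18.6545, 25.9511)]  |A|=549.6461
6. canonical 4-gon: [(0, 41.5873) (0, 0) (12.4658, 0) (18.6545, 25.9511)]
7. shoelace: 549.6461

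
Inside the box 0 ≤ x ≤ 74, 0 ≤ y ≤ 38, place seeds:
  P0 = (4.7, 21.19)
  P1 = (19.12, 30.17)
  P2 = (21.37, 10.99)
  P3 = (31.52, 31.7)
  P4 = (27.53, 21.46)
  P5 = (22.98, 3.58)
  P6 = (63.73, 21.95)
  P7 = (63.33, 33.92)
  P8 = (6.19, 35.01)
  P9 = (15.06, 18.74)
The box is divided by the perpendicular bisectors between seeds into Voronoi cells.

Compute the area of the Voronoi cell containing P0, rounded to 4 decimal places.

1. box [0,74]×[0,38]: [(0, 0) (74, 0) (74, 38) (0, 38)]
2. ⊥bis P0·P1 via (11.91,25.68): [(0, 0) (27.9021, 0) (4.2378, 38) (0, 38)]  |A|=610.6579
3. ⊥bis P0·P2 via (13.035,16.09): [(0, 0) (3.1899, 0) (15.4372, 20.016) (4.2378, 38) (0, 38)]  |A|=363.3378
4. ⊥bis P0·P3 via (18.11,26.445): [(0, 0) (3.1899, 0) (15.4372, 20.016) (4.2378, 38) (0, 38)]  |A|=363.3378
5. ⊥bis P0·P4 via (16.115,21.325): [(0, 0) (3.1899, 0) (15.4372, 20.016) (4.2378, 38) (0, 38)]  |A|=363.3378
6. ⊥bis P0·P5 via (13.84,12.385): [(0, 0) (1.9089, 0) (5.4199, 3.6446) (15.4372, 20.016) (4.2378, 38) (0, 38)]  |A|=361.0036
7. ⊥bis P0·P6 via (34.215,21.57): [(0, 0) (1.9089, 0) (5.4199, 3.6446) (15.4372, 20.016) (4.2378, 38) (0, 38)]  |A|=361.0036
8. ⊥bis P0·P7 via (34.015,27.555): [(0, 0) (1.9089, 0) (5.4199, 3.6446) (15.4372, 20.016) (4.2378, 38) (0, 38)]  |A|=361.0036
9. ⊥bis P0·P8 via (5.445,28.1): [(0, 28.6871) (0, 0) (1.9089, 0) (5.4199, 3.6446) (15.4372, 20.016) (10.7598, 27.527)]  |A|=288.7098
10. ⊥bis P0·P9 via (9.88,19.965): [(0, 28.6871) (0, 0) (1.9089, 0) (5.4199, 3.6446) (6.3987, 5.2443) (11.4183, 26.4696) (10.7598, 27.527)]  |A|=229.8607
11. canonical 7-gon: [(0, 28.6871) (0, 0) (1.9089, 0) (5.4199, 3.6446) (6.3987, 5.2443) (11.4183, 26.4696) (10.7598, 27.527)]
12. shoelace: 229.8607

Area of P0's cell: 229.8607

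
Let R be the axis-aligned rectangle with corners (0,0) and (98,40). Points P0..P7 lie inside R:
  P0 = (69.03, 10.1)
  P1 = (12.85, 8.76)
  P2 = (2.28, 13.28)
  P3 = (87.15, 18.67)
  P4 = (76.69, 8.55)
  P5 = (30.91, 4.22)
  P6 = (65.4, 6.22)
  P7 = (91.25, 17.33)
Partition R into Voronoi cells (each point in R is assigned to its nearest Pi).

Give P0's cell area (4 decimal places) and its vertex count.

1. box [0,98]×[0,40]: [(0, 0) (98, 0) (98, 40) (0, 40)]
2. ⊥bis P0·P1 via (40.94,9.43): [(41.1649, 0) (98, 0) (98, 40) (40.2108, 40)]  |A|=2292.4846
3. ⊥bis P0·P2 via (35.655,11.69): [(41.1649, 0) (98, 0) (98, 40) (40.2108, 40)]  |A|=2292.4846
4. ⊥bis P0·P3 via (78.09,14.385): [(41.1649, 0) (84.8935, 0) (65.9752, 40) (40.2108, 40)]  |A|=1389.8582
5. ⊥bis P0·P4 via (72.86,9.325): [(41.1649, 0) (70.9731, 0) (75.1442, 20.6134) (65.9752, 40) (40.2108, 40)]  |A|=1246.3844
6. ⊥bis P0·P5 via (49.97,7.16): [(51.0744, 0) (70.9731, 0) (75.1442, 20.6134) (65.9752, 40) (44.9044, 40)]  |A|=954.3225
7. ⊥bis P0·P6 via (67.215,8.16): [(46.8814, 27.1835) (71.7632, 3.9048) (75.1442, 20.6134) (65.9752, 40) (44.9044, 40)]  |A|=626.089
8. ⊥bis P0·P7 via (80.14,13.715): [(46.8814, 27.1835) (71.7632, 3.9048) (75.1442, 20.6134) (65.9752, 40) (44.9044, 40)]  |A|=626.089
9. canonical 5-gon: [(46.8814, 27.1835) (71.7632, 3.9048) (75.1442, 20.6134) (65.9752, 40) (44.9044, 40)]
10. shoelace: 626.089

Area of P0's cell: 626.0890 (5 vertices)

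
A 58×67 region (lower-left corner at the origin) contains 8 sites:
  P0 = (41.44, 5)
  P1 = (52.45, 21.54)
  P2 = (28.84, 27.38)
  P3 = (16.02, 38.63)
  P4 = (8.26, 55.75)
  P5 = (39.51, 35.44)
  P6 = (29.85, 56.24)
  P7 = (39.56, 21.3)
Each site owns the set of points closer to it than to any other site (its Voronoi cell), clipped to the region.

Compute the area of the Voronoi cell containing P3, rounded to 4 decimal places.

1. box [0,58]×[0,67]: [(0, 0) (58, 0) (58, 67) (0, 67)]
2. ⊥bis P3·P0 via (28.73,21.815): [(0, 0.0988) (58, 43.9394) (58, 67) (0, 67)]  |A|=2608.893
3. ⊥bis P3·P1 via (34.235,30.085): [(0, 0.0988) (31.2484, 23.7186) (51.5525, 67) (0, 67)]  |A|=2160.911
4. ⊥bis P3·P2 via (22.43,33.005): [(0, 7.4448) (50.7378, 65.2633) (51.5525, 67) (0, 67)]  |A|=1555.6161
5. ⊥bis P3·P4 via (12.14,47.19): [(0, 41.6873) (0, 7.4448) (49.8955, 64.3035)]  |A|=854.2741
6. ⊥bis P3·P5 via (27.765,37.035): [(30.2594, 55.403) (0, 41.6873) (0, 7.4448) (28.0943, 39.4598)]  |A|=707.378
7. ⊥bis P3·P6 via (22.935,47.435): [(28.5757, 43.005) (19.1824, 50.3821) (0, 41.6873) (0, 7.4448) (28.0943, 39.4598)]  |A|=642.9385
8. ⊥bis P3·P7 via (27.79,29.965): [(28.5757, 43.005) (19.1824, 50.3821) (0, 41.6873) (0, 7.4448) (28.0943, 39.4598)]  |A|=642.9385
9. canonical 5-gon: [(28.5757, 43.005) (19.1824, 50.3821) (0, 41.6873) (0, 7.4448) (28.0943, 39.4598)]
10. shoelace: 642.9385

Area of P3's cell: 642.9385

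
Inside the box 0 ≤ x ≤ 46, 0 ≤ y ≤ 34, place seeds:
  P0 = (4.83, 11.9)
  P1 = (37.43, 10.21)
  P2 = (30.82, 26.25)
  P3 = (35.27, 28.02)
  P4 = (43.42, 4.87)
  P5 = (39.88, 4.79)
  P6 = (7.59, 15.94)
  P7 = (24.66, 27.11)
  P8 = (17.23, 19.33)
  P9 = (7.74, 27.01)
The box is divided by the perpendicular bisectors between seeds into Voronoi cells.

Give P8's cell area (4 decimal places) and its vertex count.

Area of P8's cell: 239.3435 (7 vertices)

1. box [0,46]×[0,34]: [(0, 0) (46, 0) (46, 34) (0, 34)]
2. ⊥bis P8·P0 via (11.03,15.615): [(20.3864, 0) (46, 0) (46, 34) (0.0138, 34)]  |A|=1217.196
3. ⊥bis P8·P1 via (27.33,14.77): [(20.3864, 0) (20.6616, 0) (36.0121, 34) (0.0138, 34)]  |A|=616.6476
4. ⊥bis P8·P2 via (24.025,22.79): [(20.3864, 0) (20.6616, 0) (27.696, 15.5806) (18.3169, 34) (0.0138, 34)]  |A|=453.6808
5. ⊥bis P8·P3 via (26.25,23.675): [(20.3864, 0) (20.6616, 0) (27.696, 15.5806) (18.3169, 34) (0.0138, 34)]  |A|=453.6808
6. ⊥bis P8·P4 via (30.325,12.1): [(20.3864, 0) (20.6616, 0) (27.696, 15.5806) (18.3169, 34) (0.0138, 34)]  |A|=453.6808
7. ⊥bis P8·P5 via (28.555,12.06): [(20.3864, 0) (20.6616, 0) (27.696, 15.5806) (18.3169, 34) (0.0138, 34)]  |A|=453.6808
8. ⊥bis P8·P6 via (12.41,17.635): [(16.09, 7.1703) (20.3864, 0) (20.6616, 0) (27.696, 15.5806) (18.3169, 34) (6.6551, 34)]  |A|=364.5892
9. ⊥bis P8·P7 via (20.945,23.22): [(16.09, 7.1703) (20.3864, 0) (20.6616, 0) (27.696, 15.5806) (26.5144, 17.9012) (9.6572, 34) (6.6551, 34)]  |A|=294.8837
10. ⊥bis P8·P9 via (12.485,23.17): [(11.0759, 21.4288) (16.09, 7.1703) (20.3864, 0) (20.6616, 0) (27.696, 15.5806) (26.5144, 17.9012) (16.1959, 27.7555)]  |A|=239.3435
11. canonical 7-gon: [(11.0759, 21.4288) (16.09, 7.1703) (20.3864, 0) (20.6616, 0) (27.696, 15.5806) (26.5144, 17.9012) (16.1959, 27.7555)]
12. shoelace: 239.3435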